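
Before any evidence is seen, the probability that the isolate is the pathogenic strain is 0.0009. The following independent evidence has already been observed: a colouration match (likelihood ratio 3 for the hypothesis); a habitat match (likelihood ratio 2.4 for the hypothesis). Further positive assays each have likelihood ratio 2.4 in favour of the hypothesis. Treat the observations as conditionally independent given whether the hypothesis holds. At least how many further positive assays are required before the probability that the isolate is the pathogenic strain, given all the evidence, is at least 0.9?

9

Prior odds = 0.0009/0.9991 = 9/9991.
Combined Bayes factor of the evidence already in hand = 3 × 2.4 = 7.2.
Odds after that evidence = (9/9991) × 7.2 = 324/49955.
Target odds = 0.9/0.1 = 9.
Need 2.4ⁿ ≥ 9 ÷ (324/49955) = 49955/36.
2.4⁸ = 429981696/390625 falls short of 49955/36 but 2.4⁹ ≈2641.81 reaches it, so n = 9.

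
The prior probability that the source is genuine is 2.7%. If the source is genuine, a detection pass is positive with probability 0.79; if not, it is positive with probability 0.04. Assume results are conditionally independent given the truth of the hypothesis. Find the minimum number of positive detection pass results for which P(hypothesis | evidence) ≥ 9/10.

2

Prior odds: 0.027 ÷ 0.973 = 27/973.
Likelihood ratio of a positive = 0.79/0.04 = 19.75.
Target posterior odds = 0.9/0.1 = 9.
Require 19.75ⁿ ≥ 9 ÷ (27/973) = 973/3.
19.75¹ = 19.75 falls short of 973/3 but 19.75² = 390.0625 reaches it, so n = 2.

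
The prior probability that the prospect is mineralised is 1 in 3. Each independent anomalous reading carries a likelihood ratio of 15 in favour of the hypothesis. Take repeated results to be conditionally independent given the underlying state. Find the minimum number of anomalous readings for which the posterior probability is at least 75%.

Prior odds: (1/3) ÷ (2/3) = 0.5.
Likelihood ratio per anomalous reading = 15.
Target odds: 0.75 ÷ 0.25 = 3.
Require 15ⁿ ≥ 3 ÷ 0.5 = 6.
15¹ = 15, which meets the required 6; so n = 1.

1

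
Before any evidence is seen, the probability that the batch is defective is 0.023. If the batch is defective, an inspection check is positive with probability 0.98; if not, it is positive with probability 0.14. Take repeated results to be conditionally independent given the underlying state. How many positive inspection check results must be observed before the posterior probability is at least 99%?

Prior odds = 0.023/0.977 = 23/977.
Likelihood ratio of a positive = 0.98/0.14 = 7.
Target posterior odds = 0.99/0.01 = 99.
Require 7ⁿ ≥ 99 ÷ (23/977) = 96723/23.
7⁴ = 2401 falls short of 96723/23 but 7⁵ = 16807 reaches it, so n = 5.

5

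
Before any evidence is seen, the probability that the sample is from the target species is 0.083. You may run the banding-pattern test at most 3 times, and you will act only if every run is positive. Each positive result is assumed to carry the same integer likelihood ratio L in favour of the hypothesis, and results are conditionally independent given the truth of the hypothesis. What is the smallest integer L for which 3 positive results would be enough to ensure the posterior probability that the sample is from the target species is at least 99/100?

Prior odds = 0.083/0.917 = 83/917.
Target odds = 0.99/0.01 = 99.
Need L³ ≥ 99 ÷ (83/917) = 90783/83.
10³ = 1000 < 90783/83 ≤ 1331 = 11³, so L = 11.

11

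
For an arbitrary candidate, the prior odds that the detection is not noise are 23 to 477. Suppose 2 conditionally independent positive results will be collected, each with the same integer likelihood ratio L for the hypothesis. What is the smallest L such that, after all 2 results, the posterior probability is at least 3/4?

8

Prior odds = 23/477.
Target odds = 0.75/0.25 = 3.
Need L² ≥ 3 ÷ (23/477) = 1431/23.
7² = 49 < 1431/23 ≤ 64 = 8², so L = 8.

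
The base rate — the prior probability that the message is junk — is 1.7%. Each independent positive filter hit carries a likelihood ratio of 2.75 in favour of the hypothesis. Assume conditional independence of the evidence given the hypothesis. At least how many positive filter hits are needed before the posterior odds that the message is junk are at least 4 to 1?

Prior odds: 0.017 ÷ 0.983 = 17/983.
Likelihood ratio per positive filter hit = 2.75.
Target odds = 4.
Need (17/983) × 2.75ⁿ ≥ 4, i.e. 2.75ⁿ ≥ 3932/17.
2.75⁵ = 161051/1024 falls short of 3932/17 but 2.75⁶ = 1771561/4096 reaches it, so n = 6.

6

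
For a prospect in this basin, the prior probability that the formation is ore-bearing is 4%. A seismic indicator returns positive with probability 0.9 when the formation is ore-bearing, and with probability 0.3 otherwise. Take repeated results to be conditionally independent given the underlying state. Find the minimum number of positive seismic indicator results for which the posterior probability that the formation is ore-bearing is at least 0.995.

8

Prior odds: 0.04 ÷ 0.96 = 1/24.
Likelihood ratio of a positive result = 0.9/0.3 = 3.
Target odds: 0.995 ÷ 0.005 = 199.
Need (1/24) × 3ⁿ ≥ 199, i.e. 3ⁿ ≥ 4776.
3⁷ = 2187 falls short of 4776 but 3⁸ = 6561 reaches it, so n = 8.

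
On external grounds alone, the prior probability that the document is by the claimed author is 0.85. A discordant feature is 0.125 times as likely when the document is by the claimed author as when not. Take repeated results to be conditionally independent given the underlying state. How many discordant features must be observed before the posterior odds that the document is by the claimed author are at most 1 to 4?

Prior odds: 0.85 ÷ 0.15 = 17/3.
Likelihood ratio per discordant feature = 0.125.
Target odds = 0.25.
Require 0.125ⁿ ≤ 0.25 ÷ (17/3) = 3/68.
0.125¹ = 0.125 is still above 3/68 but 0.125² = 0.015625 is at or below it, so n = 2.

2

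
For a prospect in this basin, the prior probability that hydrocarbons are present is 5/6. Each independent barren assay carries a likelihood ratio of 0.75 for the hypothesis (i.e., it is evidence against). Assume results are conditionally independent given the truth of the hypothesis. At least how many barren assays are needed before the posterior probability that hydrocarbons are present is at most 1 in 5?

11

Prior odds: (5/6) ÷ (1/6) = 5.
Likelihood ratio per barren assay = 0.75.
Target odds: 0.2 ÷ 0.8 = 0.25.
Require 0.75ⁿ ≤ 0.25 ÷ 5 = 0.05.
0.75¹⁰ = 59049/1048576 is still above 0.05 but 0.75¹¹ = 177147/4194304 is at or below it, so n = 11.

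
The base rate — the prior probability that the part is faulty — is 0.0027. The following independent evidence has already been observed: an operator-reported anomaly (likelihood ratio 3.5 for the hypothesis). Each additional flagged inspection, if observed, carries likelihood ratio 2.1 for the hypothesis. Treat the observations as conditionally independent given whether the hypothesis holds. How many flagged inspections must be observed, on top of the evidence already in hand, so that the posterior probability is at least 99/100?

Prior odds = 0.0027/0.9973 = 27/9973.
Bayes factor of the evidence already in hand = 3.5.
Odds after that evidence = (27/9973) × 3.5 = 189/19946.
Target odds = 0.99/0.01 = 99.
Need 2.1ⁿ ≥ 99 ÷ (189/19946) = 219406/21.
2.1¹² ≈7355.83 falls short of 219406/21 but 2.1¹³ ≈15447.2 reaches it, so n = 13.

13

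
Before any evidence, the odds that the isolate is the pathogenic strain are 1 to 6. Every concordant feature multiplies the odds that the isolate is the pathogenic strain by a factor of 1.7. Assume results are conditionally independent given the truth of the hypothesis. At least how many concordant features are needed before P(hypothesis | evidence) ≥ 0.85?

7

Prior odds = 1/6.
Likelihood ratio per concordant feature = 1.7.
Target odds: 0.85 ÷ 0.15 = 17/3.
Need (1/6) × 1.7ⁿ ≥ 17/3, i.e. 1.7ⁿ ≥ 34.
1.7⁶ = 24137569/1000000 falls short of 34 but 1.7⁷ = 410338673/10000000 reaches it, so n = 7.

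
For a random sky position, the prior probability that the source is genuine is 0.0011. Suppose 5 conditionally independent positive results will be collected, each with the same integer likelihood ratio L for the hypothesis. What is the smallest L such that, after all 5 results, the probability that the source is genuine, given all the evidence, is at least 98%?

Prior odds = 0.0011/0.9989 = 11/9989.
Target odds = 0.98/0.02 = 49.
Need L⁵ ≥ 49 ÷ (11/9989) = 489461/11.
8⁵ = 32768 < 489461/11 ≤ 59049 = 9⁵, so L = 9.

9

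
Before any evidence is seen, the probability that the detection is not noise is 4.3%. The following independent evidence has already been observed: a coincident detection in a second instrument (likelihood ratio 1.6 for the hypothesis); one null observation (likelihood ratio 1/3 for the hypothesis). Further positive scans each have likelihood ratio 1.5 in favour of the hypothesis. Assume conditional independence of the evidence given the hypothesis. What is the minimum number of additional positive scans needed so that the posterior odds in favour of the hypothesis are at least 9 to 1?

15

Prior odds = 0.043/0.957 = 43/957.
Combined Bayes factor of the evidence already in hand = 1.6 × (1/3) = 8/15.
Odds after that evidence = (43/957) × 8/15 = 344/14355.
Target odds = 9.
Need 1.5ⁿ ≥ 9 ÷ (344/14355) = 129195/344.
1.5¹⁴ = 4782969/16384 falls short of 129195/344 but 1.5¹⁵ = 14348907/32768 reaches it, so n = 15.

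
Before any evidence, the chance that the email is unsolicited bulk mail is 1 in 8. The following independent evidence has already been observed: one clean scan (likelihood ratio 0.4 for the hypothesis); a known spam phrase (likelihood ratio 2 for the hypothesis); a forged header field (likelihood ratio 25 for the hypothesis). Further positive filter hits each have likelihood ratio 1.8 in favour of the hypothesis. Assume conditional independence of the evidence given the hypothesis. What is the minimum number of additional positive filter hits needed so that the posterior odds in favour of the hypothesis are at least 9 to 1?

2

Prior odds = 0.125/0.875 = 1/7.
Combined Bayes factor of the evidence already in hand = 0.4 × 2 × 25 = 20.
Odds after that evidence = (1/7) × 20 = 20/7.
Target odds = 9.
Need 1.8ⁿ ≥ 9 ÷ (20/7) = 3.15.
1.8¹ = 1.8 falls short of 3.15 but 1.8² = 3.24 reaches it, so n = 2.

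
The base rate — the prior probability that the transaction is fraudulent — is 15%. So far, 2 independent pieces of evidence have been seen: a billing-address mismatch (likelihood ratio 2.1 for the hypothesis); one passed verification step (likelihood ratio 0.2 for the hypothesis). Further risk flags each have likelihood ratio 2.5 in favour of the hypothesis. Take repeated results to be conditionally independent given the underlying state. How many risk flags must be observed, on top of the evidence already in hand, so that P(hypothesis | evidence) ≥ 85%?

Prior odds = 0.15/0.85 = 3/17.
Combined Bayes factor of the evidence already in hand = 2.1 × 0.2 = 0.42.
Odds after that evidence = (3/17) × 0.42 = 63/850.
Target odds = 0.85/0.15 = 17/3.
Need 2.5ⁿ ≥ 17/3 ÷ (63/850) = 14450/189.
2.5⁴ = 39.0625 falls short of 14450/189 but 2.5⁵ = 97.65625 reaches it, so n = 5.

5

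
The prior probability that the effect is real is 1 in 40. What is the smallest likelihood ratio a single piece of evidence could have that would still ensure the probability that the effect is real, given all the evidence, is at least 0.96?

Prior odds = 0.025/0.975 = 1/39.
Target odds = 0.96/0.04 = 24.
Required Bayes factor = 24 ÷ (1/39) = 936.

936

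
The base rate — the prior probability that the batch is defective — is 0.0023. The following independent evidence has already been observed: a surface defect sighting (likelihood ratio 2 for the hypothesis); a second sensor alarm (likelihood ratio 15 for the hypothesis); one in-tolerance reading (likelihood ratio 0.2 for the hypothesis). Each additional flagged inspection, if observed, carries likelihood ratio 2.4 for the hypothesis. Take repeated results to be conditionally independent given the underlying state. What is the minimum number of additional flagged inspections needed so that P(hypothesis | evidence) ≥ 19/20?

9

Prior odds = 0.0023/0.9977 = 23/9977.
Combined Bayes factor of the evidence already in hand = 2 × 15 × 0.2 = 6.
Odds after that evidence = (23/9977) × 6 = 138/9977.
Target odds = 0.95/0.05 = 19.
Need 2.4ⁿ ≥ 19 ÷ (138/9977) = 189563/138.
2.4⁸ = 429981696/390625 falls short of 189563/138 but 2.4⁹ ≈2641.81 reaches it, so n = 9.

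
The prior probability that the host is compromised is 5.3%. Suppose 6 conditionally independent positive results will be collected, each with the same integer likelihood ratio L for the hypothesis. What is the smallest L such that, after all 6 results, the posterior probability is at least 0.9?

Prior odds = 0.053/0.947 = 53/947.
Target odds = 0.9/0.1 = 9.
Need L⁶ ≥ 9 ÷ (53/947) = 8523/53.
2⁶ = 64 < 8523/53 ≤ 729 = 3⁶, so L = 3.

3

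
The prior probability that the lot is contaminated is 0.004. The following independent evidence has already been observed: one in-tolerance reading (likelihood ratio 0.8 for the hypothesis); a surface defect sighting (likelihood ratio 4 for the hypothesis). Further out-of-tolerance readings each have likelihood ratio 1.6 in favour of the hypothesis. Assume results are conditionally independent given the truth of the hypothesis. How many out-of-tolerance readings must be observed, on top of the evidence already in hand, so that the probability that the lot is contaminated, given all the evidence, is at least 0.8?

13

Prior odds = 0.004/0.996 = 1/249.
Combined Bayes factor of the evidence already in hand = 0.8 × 4 = 3.2.
Odds after that evidence = (1/249) × 3.2 = 16/1245.
Target odds = 0.8/0.2 = 4.
Need 1.6ⁿ ≥ 4 ÷ (16/1245) = 311.25.
1.6¹² ≈281.475 falls short of 311.25 but 1.6¹³ ≈450.36 reaches it, so n = 13.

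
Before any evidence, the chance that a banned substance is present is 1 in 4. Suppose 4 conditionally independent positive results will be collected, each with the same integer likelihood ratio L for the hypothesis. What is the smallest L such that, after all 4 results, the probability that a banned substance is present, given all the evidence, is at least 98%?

4

Prior odds = 0.25/0.75 = 1/3.
Target odds = 0.98/0.02 = 49.
Need L⁴ ≥ 49 ÷ (1/3) = 147.
3⁴ = 81 < 147 ≤ 256 = 4⁴, so L = 4.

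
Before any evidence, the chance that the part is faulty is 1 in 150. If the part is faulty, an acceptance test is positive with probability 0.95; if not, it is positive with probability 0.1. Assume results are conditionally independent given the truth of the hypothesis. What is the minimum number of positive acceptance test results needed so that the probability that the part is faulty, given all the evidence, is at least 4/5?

Prior odds: (1/150) ÷ (149/150) = 1/149.
Likelihood ratio of a positive = 0.95/0.1 = 9.5.
Target odds: 0.8 ÷ 0.2 = 4.
Need (1/149) × 9.5ⁿ ≥ 4, i.e. 9.5ⁿ ≥ 596.
9.5² = 90.25 falls short of 596 but 9.5³ = 857.375 reaches it, so n = 3.

3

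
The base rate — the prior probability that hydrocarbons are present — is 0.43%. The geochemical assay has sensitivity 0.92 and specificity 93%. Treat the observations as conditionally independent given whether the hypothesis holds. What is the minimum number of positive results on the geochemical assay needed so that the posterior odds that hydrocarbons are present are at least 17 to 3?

Prior odds: 0.0043 ÷ 0.9957 = 43/9957.
False-positive rate = 1 − 0.93 = 0.07; likelihood ratio of a positive = 0.92/0.07 = 92/7.
Target odds = 17/3.
Require (92/7)ⁿ ≥ 17/3 ÷ (43/9957) = 56423/43.
(92/7)² = 8464/49 falls short of 56423/43 but (92/7)³ = 778688/343 reaches it, so n = 3.

3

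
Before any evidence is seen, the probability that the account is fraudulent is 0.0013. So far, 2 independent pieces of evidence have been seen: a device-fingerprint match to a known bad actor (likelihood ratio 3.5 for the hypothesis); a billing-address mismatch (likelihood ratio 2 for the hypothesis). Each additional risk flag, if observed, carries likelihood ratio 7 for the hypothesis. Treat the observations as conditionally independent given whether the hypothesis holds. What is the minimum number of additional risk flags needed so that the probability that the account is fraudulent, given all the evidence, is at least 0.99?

5

Prior odds = 0.0013/0.9987 = 13/9987.
Combined Bayes factor of the evidence already in hand = 3.5 × 2 = 7.
Odds after that evidence = (13/9987) × 7 = 91/9987.
Target odds = 0.99/0.01 = 99.
Need 7ⁿ ≥ 99 ÷ (91/9987) = 988713/91.
7⁴ = 2401 falls short of 988713/91 but 7⁵ = 16807 reaches it, so n = 5.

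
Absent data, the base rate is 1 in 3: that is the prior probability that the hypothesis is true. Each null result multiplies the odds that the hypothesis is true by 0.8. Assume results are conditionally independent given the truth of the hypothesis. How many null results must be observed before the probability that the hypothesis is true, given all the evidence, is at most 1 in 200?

Prior odds = (1/3)/(2/3) = 0.5.
Likelihood ratio per null result = 0.8.
Target odds: 0.005 ÷ 0.995 = 1/199.
Require 0.8ⁿ ≤ 1/199 ÷ 0.5 = 2/199.
0.8²⁰ ≈0.0115292 is still above 2/199 but 0.8²¹ ≈0.00922337 is at or below it, so n = 21.

21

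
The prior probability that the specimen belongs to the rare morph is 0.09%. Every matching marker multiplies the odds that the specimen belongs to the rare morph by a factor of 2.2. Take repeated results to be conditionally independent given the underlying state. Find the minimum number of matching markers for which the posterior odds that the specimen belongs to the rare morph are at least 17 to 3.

12

Prior odds: 0.0009 ÷ 0.9991 = 9/9991.
Likelihood ratio per matching marker = 2.2.
Target odds = 17/3.
Require 2.2ⁿ ≥ 17/3 ÷ (9/9991) = 169847/27.
2.2¹¹ ≈5843.18 falls short of 169847/27 but 2.2¹² ≈12855 reaches it, so n = 12.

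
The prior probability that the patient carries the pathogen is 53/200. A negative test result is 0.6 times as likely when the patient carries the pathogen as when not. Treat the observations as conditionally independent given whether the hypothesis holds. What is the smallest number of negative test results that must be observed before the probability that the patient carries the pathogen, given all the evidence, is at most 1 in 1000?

Prior odds: 0.265 ÷ 0.735 = 53/147.
Likelihood ratio per negative test result = 0.6.
Target odds: 0.001 ÷ 0.999 = 1/999.
Need (53/147) × 0.6ⁿ ≤ 1/999, i.e. 0.6ⁿ ≤ 49/17649.
0.6¹¹ = 177147/48828125 is still above 49/17649 but 0.6¹² = 531441/244140625 is at or below it, so n = 12.

12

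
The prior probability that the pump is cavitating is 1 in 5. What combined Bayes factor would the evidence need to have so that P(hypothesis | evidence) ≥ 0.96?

Prior odds = 0.2/0.8 = 0.25.
Target odds = 0.96/0.04 = 24.
Required Bayes factor = 24 ÷ 0.25 = 96.

96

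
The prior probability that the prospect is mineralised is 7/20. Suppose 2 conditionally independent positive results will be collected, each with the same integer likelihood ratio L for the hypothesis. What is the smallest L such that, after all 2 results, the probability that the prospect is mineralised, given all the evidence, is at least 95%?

Prior odds = 0.35/0.65 = 7/13.
Target odds = 0.95/0.05 = 19.
Need L² ≥ 19 ÷ (7/13) = 247/7.
5² = 25 < 247/7 ≤ 36 = 6², so L = 6.

6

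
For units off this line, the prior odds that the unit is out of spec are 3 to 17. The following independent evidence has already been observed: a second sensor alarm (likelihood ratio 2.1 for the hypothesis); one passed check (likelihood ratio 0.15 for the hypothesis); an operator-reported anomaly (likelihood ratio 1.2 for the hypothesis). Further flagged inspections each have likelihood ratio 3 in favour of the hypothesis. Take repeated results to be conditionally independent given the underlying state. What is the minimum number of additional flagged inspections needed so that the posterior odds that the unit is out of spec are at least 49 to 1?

7

Prior odds = 3/17.
Combined Bayes factor of the evidence already in hand = 2.1 × 0.15 × 1.2 = 0.378.
Odds after that evidence = (3/17) × 0.378 = 567/8500.
Target odds = 49.
Need 3ⁿ ≥ 49 ÷ (567/8500) = 59500/81.
3⁶ = 729 falls short of 59500/81 but 3⁷ = 2187 reaches it, so n = 7.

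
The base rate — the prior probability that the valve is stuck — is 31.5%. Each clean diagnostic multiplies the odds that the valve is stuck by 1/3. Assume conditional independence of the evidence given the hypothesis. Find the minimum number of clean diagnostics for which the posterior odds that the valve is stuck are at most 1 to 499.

5

Prior odds: 0.315 ÷ 0.685 = 63/137.
Likelihood ratio per clean diagnostic = 1/3.
Target odds = 1/499.
Require (1/3)ⁿ ≤ 1/499 ÷ (63/137) = 137/31437.
(1/3)⁴ = 1/81 is still above 137/31437 but (1/3)⁵ = 1/243 is at or below it, so n = 5.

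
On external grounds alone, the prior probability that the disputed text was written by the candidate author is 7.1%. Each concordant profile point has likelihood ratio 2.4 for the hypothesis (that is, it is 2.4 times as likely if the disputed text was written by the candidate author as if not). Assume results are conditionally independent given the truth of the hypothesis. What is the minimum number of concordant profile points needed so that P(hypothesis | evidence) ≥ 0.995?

9

Prior odds: 0.071 ÷ 0.929 = 71/929.
Likelihood ratio per concordant profile point = 2.4.
Target posterior odds = 0.995/0.005 = 199.
Require 2.4ⁿ ≥ 199 ÷ (71/929) = 184871/71.
2.4⁸ = 429981696/390625 falls short of 184871/71 but 2.4⁹ ≈2641.81 reaches it, so n = 9.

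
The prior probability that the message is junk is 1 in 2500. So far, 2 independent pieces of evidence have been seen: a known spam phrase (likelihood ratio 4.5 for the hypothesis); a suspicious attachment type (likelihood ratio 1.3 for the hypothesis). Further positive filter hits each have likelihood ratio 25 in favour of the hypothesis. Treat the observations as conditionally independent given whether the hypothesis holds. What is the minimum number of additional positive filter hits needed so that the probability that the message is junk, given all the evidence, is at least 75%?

3

Prior odds = 0.0004/0.9996 = 1/2499.
Combined Bayes factor of the evidence already in hand = 4.5 × 1.3 = 5.85.
Odds after that evidence = (1/2499) × 5.85 = 39/16660.
Target odds = 0.75/0.25 = 3.
Need 25ⁿ ≥ 3 ÷ (39/16660) = 16660/13.
25² = 625 falls short of 16660/13 but 25³ = 15625 reaches it, so n = 3.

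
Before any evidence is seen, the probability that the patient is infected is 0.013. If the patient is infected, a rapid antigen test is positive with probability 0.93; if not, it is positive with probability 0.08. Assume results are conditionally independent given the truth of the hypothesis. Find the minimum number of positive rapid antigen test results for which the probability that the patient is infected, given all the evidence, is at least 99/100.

Prior odds = 0.013/0.987 = 13/987.
Likelihood ratio of a positive = 0.93/0.08 = 11.625.
Target odds: 0.99 ÷ 0.01 = 99.
Need (13/987) × 11.625ⁿ ≥ 99, i.e. 11.625ⁿ ≥ 97713/13.
11.625³ = 804357/512 falls short of 97713/13 but 11.625⁴ = 74805201/4096 reaches it, so n = 4.

4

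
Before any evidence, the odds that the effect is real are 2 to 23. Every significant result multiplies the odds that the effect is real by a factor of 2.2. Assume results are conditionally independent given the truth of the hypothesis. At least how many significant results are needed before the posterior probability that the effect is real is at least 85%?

Prior odds = 2/23.
Likelihood ratio per significant result = 2.2.
Target posterior odds = 0.85/0.15 = 17/3.
Need (2/23) × 2.2ⁿ ≥ 17/3, i.e. 2.2ⁿ ≥ 391/6.
2.2⁵ = 51.53632 falls short of 391/6 but 2.2⁶ = 1771561/15625 reaches it, so n = 6.

6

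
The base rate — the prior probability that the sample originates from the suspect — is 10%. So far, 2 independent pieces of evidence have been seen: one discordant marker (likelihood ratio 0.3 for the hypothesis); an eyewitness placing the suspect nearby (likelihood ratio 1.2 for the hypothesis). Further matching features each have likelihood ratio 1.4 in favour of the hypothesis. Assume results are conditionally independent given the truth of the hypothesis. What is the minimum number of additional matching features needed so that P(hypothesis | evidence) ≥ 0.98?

Prior odds = 0.1/0.9 = 1/9.
Combined Bayes factor of the evidence already in hand = 0.3 × 1.2 = 0.36.
Odds after that evidence = (1/9) × 0.36 = 0.04.
Target odds = 0.98/0.02 = 49.
Need 1.4ⁿ ≥ 49 ÷ 0.04 = 1225.
1.4²¹ ≈1171.36 falls short of 1225 but 1.4²² ≈1639.9 reaches it, so n = 22.

22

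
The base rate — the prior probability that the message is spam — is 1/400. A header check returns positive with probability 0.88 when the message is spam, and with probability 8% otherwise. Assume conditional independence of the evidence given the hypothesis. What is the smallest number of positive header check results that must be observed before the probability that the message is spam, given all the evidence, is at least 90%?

Prior odds = 0.0025/0.9975 = 1/399.
Likelihood ratio of a positive result = 0.88/0.08 = 11.
Target odds: 0.9 ÷ 0.1 = 9.
Require 11ⁿ ≥ 9 ÷ (1/399) = 3591.
11³ = 1331 falls short of 3591 but 11⁴ = 14641 reaches it, so n = 4.

4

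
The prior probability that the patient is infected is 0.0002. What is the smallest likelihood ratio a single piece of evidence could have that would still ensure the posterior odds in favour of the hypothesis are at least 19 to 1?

94981

Prior odds = 0.0002/0.9998 = 1/4999.
Target odds = 19.
Required Bayes factor = 19 ÷ (1/4999) = 94981.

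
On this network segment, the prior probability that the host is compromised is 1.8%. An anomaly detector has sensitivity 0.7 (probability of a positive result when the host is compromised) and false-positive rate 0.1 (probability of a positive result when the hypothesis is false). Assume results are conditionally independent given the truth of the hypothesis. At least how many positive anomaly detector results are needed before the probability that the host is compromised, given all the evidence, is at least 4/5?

3

Prior odds = 0.018/0.982 = 9/491.
Likelihood ratio of a positive result = 0.7/0.1 = 7.
Target posterior odds = 0.8/0.2 = 4.
Need (9/491) × 7ⁿ ≥ 4, i.e. 7ⁿ ≥ 1964/9.
7² = 49 falls short of 1964/9 but 7³ = 343 reaches it, so n = 3.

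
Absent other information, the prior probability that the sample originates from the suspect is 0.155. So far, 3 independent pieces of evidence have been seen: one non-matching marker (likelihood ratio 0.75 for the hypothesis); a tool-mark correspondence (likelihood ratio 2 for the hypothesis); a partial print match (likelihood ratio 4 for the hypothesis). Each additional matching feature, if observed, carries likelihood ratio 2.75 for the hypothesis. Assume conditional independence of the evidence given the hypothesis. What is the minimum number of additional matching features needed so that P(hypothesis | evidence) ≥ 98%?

Prior odds = 0.155/0.845 = 31/169.
Combined Bayes factor of the evidence already in hand = 0.75 × 2 × 4 = 6.
Odds after that evidence = (31/169) × 6 = 186/169.
Target odds = 0.98/0.02 = 49.
Need 2.75ⁿ ≥ 49 ÷ (186/169) = 8281/186.
2.75³ = 20.796875 falls short of 8281/186 but 2.75⁴ = 57.19140625 reaches it, so n = 4.

4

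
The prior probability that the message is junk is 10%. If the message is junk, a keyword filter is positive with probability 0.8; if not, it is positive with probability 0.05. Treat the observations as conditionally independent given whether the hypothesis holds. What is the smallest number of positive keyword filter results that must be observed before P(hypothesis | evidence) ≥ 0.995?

3

Prior odds: 0.1 ÷ 0.9 = 1/9.
Likelihood ratio of a positive = 0.8/0.05 = 16.
Target posterior odds = 0.995/0.005 = 199.
Need (1/9) × 16ⁿ ≥ 199, i.e. 16ⁿ ≥ 1791.
16² = 256 falls short of 1791 but 16³ = 4096 reaches it, so n = 3.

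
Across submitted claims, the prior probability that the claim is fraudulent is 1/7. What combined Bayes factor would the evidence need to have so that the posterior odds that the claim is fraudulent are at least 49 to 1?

Prior odds = (1/7)/(6/7) = 1/6.
Target odds = 49.
Required Bayes factor = 49 ÷ (1/6) = 294.

294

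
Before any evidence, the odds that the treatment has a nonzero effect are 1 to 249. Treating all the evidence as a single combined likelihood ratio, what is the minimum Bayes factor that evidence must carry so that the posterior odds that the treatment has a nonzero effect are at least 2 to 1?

498

Prior odds = 1/249.
Target odds = 2.
Required Bayes factor = 2 ÷ (1/249) = 498.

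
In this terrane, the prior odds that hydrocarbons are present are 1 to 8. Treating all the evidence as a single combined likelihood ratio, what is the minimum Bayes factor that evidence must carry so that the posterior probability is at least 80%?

Prior odds = 0.125.
Target odds = 0.8/0.2 = 4.
Required Bayes factor = 4 ÷ 0.125 = 32.

32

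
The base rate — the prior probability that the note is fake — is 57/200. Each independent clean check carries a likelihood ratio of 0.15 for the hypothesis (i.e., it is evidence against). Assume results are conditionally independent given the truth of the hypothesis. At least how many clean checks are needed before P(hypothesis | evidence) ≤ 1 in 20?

2

Prior odds: 0.285 ÷ 0.715 = 57/143.
Likelihood ratio per clean check = 0.15.
Target odds: 0.05 ÷ 0.95 = 1/19.
Need (57/143) × 0.15ⁿ ≤ 1/19, i.e. 0.15ⁿ ≤ 143/1083.
0.15¹ = 0.15 is still above 143/1083 but 0.15² = 0.0225 is at or below it, so n = 2.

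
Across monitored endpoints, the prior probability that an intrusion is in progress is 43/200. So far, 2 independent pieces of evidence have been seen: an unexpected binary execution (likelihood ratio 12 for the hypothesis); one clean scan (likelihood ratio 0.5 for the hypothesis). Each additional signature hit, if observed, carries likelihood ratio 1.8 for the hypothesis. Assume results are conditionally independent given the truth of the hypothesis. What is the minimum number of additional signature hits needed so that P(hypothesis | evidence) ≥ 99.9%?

Prior odds = 0.215/0.785 = 43/157.
Combined Bayes factor of the evidence already in hand = 12 × 0.5 = 6.
Odds after that evidence = (43/157) × 6 = 258/157.
Target odds = 0.999/0.001 = 999.
Need 1.8ⁿ ≥ 999 ÷ (258/157) = 52281/86.
1.8¹⁰ ≈357.047 falls short of 52281/86 but 1.8¹¹ ≈642.684 reaches it, so n = 11.

11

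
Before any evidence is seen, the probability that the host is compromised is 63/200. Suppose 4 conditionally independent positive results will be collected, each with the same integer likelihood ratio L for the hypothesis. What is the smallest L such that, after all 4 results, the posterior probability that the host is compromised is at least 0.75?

2

Prior odds = 0.315/0.685 = 63/137.
Target odds = 0.75/0.25 = 3.
Need L⁴ ≥ 3 ÷ (63/137) = 137/21.
1⁴ = 1 < 137/21 ≤ 16 = 2⁴, so L = 2.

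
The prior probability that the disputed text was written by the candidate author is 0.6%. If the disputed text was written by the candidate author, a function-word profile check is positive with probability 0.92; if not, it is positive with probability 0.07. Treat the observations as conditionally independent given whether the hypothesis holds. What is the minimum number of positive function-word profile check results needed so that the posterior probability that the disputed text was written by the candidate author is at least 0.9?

Prior odds = 0.006/0.994 = 3/497.
Likelihood ratio of a positive = 0.92/0.07 = 92/7.
Target odds: 0.9 ÷ 0.1 = 9.
Require (92/7)ⁿ ≥ 9 ÷ (3/497) = 1491.
(92/7)² = 8464/49 falls short of 1491 but (92/7)³ = 778688/343 reaches it, so n = 3.

3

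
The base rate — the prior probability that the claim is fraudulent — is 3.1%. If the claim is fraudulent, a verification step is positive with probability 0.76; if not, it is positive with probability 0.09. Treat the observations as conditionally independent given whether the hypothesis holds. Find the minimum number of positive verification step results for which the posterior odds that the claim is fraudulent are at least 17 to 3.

3

Prior odds: 0.031 ÷ 0.969 = 31/969.
Likelihood ratio of a positive = 0.76/0.09 = 76/9.
Target odds = 17/3.
Require (76/9)ⁿ ≥ 17/3 ÷ (31/969) = 5491/31.
(76/9)² = 5776/81 falls short of 5491/31 but (76/9)³ = 438976/729 reaches it, so n = 3.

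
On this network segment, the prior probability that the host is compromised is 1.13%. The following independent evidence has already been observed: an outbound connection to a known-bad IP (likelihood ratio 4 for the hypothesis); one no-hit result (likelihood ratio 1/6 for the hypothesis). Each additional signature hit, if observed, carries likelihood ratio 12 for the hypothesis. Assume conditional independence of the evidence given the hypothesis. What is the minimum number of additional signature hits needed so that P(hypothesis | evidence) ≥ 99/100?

4

Prior odds = 0.0113/0.9887 = 113/9887.
Combined Bayes factor of the evidence already in hand = 4 × (1/6) = 2/3.
Odds after that evidence = (113/9887) × 2/3 = 226/29661.
Target odds = 0.99/0.01 = 99.
Need 12ⁿ ≥ 99 ÷ (226/29661) = 2936439/226.
12³ = 1728 falls short of 2936439/226 but 12⁴ = 20736 reaches it, so n = 4.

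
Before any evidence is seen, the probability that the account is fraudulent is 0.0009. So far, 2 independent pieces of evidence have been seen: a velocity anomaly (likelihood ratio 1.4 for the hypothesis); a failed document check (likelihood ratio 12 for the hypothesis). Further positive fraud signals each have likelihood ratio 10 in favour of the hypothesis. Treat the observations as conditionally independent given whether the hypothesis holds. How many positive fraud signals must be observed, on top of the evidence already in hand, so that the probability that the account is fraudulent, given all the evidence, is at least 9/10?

3

Prior odds = 0.0009/0.9991 = 9/9991.
Combined Bayes factor of the evidence already in hand = 1.4 × 12 = 16.8.
Odds after that evidence = (9/9991) × 16.8 = 756/49955.
Target odds = 0.9/0.1 = 9.
Need 10ⁿ ≥ 9 ÷ (756/49955) = 49955/84.
10² = 100 falls short of 49955/84 but 10³ = 1000 reaches it, so n = 3.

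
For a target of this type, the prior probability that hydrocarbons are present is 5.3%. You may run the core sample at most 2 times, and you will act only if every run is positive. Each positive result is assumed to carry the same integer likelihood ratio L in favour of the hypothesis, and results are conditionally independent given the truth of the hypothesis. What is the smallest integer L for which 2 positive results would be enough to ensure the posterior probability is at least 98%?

Prior odds = 0.053/0.947 = 53/947.
Target odds = 0.98/0.02 = 49.
Need L² ≥ 49 ÷ (53/947) = 46403/53.
29² = 841 < 46403/53 ≤ 900 = 30², so L = 30.

30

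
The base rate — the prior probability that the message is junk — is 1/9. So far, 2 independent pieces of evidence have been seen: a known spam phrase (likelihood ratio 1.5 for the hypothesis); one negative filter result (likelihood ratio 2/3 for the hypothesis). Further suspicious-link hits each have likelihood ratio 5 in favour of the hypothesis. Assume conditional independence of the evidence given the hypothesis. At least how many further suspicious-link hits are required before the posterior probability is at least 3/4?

2

Prior odds = (1/9)/(8/9) = 0.125.
Combined Bayes factor of the evidence already in hand = 1.5 × (2/3) = 1.
Odds after that evidence = 0.125 × 1 = 0.125.
Target odds = 0.75/0.25 = 3.
Need 5ⁿ ≥ 3 ÷ 0.125 = 24.
5¹ = 5 falls short of 24 but 5² = 25 reaches it, so n = 2.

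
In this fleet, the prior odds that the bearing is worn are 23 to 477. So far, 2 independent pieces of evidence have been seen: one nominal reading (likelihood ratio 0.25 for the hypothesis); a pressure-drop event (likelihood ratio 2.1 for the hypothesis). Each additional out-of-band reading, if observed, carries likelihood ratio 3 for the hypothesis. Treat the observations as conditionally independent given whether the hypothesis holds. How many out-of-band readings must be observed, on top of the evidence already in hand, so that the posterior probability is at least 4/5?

Prior odds = 23/477.
Combined Bayes factor of the evidence already in hand = 0.25 × 2.1 = 0.525.
Odds after that evidence = (23/477) × 0.525 = 161/6360.
Target odds = 0.8/0.2 = 4.
Need 3ⁿ ≥ 4 ÷ (161/6360) = 25440/161.
3⁴ = 81 falls short of 25440/161 but 3⁵ = 243 reaches it, so n = 5.

5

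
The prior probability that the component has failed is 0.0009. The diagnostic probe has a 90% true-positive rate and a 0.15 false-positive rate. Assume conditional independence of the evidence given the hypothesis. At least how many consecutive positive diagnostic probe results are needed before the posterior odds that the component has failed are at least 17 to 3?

5

Prior odds = 0.0009/0.9991 = 9/9991.
Likelihood ratio of a positive result = 0.9/0.15 = 6.
Target odds = 17/3.
Need (9/9991) × 6ⁿ ≥ 17/3, i.e. 6ⁿ ≥ 169847/27.
6⁴ = 1296 falls short of 169847/27 but 6⁵ = 7776 reaches it, so n = 5.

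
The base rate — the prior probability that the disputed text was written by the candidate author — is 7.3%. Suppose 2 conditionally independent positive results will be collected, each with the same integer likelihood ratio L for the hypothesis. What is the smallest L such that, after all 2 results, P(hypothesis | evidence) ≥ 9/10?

Prior odds = 0.073/0.927 = 73/927.
Target odds = 0.9/0.1 = 9.
Need L² ≥ 9 ÷ (73/927) = 8343/73.
10² = 100 < 8343/73 ≤ 121 = 11², so L = 11.

11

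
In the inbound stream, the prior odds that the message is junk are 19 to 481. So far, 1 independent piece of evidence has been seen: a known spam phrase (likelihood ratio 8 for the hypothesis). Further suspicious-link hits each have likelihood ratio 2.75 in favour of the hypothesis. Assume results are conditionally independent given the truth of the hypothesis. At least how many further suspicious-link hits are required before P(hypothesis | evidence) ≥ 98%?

5

Prior odds = 19/481.
Bayes factor of the evidence already in hand = 8.
Odds after that evidence = (19/481) × 8 = 152/481.
Target odds = 0.98/0.02 = 49.
Need 2.75ⁿ ≥ 49 ÷ (152/481) = 23569/152.
2.75⁴ = 57.19140625 falls short of 23569/152 but 2.75⁵ = 161051/1024 reaches it, so n = 5.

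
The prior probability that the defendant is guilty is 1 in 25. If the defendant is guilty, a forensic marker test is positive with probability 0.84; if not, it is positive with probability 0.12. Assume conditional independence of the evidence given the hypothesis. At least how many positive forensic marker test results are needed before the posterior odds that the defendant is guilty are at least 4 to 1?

3

Prior odds = 0.04/0.96 = 1/24.
Likelihood ratio of a positive = 0.84/0.12 = 7.
Target odds = 4.
Need (1/24) × 7ⁿ ≥ 4, i.e. 7ⁿ ≥ 96.
7² = 49 falls short of 96 but 7³ = 343 reaches it, so n = 3.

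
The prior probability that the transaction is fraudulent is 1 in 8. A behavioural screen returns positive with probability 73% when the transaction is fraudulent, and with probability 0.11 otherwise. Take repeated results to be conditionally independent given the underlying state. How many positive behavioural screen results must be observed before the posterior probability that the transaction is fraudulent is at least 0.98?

Prior odds: 0.125 ÷ 0.875 = 1/7.
Likelihood ratio of a positive result = 0.73/0.11 = 73/11.
Target odds: 0.98 ÷ 0.02 = 49.
Need (1/7) × (73/11)ⁿ ≥ 49, i.e. (73/11)ⁿ ≥ 343.
(73/11)³ = 389017/1331 falls short of 343 but (73/11)⁴ = 28398241/14641 reaches it, so n = 4.

4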